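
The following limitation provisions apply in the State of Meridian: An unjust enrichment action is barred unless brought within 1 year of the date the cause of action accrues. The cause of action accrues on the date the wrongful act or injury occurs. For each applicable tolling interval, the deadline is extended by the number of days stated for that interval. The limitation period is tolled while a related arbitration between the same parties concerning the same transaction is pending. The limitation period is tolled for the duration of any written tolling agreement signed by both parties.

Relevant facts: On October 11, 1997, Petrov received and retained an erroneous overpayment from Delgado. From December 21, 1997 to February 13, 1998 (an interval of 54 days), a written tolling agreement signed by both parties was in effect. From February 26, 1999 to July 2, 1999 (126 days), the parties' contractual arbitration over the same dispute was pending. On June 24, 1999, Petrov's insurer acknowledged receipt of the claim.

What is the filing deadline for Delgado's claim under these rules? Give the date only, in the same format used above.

December 4, 1998

The limitation period began to run on October 11, 1997.
The untolled deadline — 1 year after October 11, 1997 — is October 11, 1998.
Because the written tolling agreement ran from December 21, 1997 to February 13, 1998, the deadline is extended by 54 days to December 4, 1998.
The pending related arbitration from February 26, 1999 to July 2, 1999 began after the period had already run on December 4, 1998, so it has no tolling effect.
The other events in the timeline have no effect on the limitation period under the stated rules.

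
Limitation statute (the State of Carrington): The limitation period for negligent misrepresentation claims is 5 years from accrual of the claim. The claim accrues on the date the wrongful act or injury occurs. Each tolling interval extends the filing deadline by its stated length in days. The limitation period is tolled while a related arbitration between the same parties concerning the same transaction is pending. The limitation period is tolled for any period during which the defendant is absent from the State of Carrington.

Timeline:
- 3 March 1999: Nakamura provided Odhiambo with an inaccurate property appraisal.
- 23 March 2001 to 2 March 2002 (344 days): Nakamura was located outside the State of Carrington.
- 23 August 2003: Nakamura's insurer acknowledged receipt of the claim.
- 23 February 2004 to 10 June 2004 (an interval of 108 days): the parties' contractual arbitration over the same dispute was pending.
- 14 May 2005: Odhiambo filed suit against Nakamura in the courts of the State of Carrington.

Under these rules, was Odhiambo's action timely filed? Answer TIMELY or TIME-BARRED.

The claim accrued on 3 March 1999, the date of the act.
5 years from 3 March 1999 is 3 March 2004.
The defendant's absence from the jurisdiction from 23 March 2001 to 2 March 2002 tolled the period for 344 days, extending the deadline to 10 February 2005.
Because the pending related arbitration ran from 23 February 2004 to 10 June 2004, the deadline is extended by 108 days to 29 May 2005.
The other events in the timeline have no effect on the limitation period under the stated rules.
Filing on 14 May 2005 beat the 29 May 2005 deadline — the action is timely.

TIMELY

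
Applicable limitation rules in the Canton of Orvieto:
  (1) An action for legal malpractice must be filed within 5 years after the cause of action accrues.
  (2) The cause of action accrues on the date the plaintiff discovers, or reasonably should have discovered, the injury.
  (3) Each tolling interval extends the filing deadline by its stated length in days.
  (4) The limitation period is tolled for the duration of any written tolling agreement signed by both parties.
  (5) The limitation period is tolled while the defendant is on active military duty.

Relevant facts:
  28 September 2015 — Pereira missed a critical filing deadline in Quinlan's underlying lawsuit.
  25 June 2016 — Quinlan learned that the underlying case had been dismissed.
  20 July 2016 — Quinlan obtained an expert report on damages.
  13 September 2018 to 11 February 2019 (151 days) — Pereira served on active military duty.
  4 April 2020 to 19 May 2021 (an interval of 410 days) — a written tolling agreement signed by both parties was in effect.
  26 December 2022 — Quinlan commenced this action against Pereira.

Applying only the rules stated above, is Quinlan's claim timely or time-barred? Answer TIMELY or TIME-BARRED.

TIMELY

Under the discovery rule, the claim accrued on 25 June 2016, when Quinlan discovered the injury — not on the 28 September 2015 date of the underlying act.
5 years from 25 June 2016 is 25 June 2021.
The period was tolled for 151 days by the defendant's active military service (13 September 2018 to 11 February 2019), pushing the deadline to 23 November 2021.
The period was tolled for 410 days by the written tolling agreement (4 April 2020 to 19 May 2021), pushing the deadline to 7 January 2023.
The other events in the timeline have no effect on the limitation period under the stated rules.
Quinlan filed on 26 December 2022, before the 7 January 2023 deadline, so the action is timely.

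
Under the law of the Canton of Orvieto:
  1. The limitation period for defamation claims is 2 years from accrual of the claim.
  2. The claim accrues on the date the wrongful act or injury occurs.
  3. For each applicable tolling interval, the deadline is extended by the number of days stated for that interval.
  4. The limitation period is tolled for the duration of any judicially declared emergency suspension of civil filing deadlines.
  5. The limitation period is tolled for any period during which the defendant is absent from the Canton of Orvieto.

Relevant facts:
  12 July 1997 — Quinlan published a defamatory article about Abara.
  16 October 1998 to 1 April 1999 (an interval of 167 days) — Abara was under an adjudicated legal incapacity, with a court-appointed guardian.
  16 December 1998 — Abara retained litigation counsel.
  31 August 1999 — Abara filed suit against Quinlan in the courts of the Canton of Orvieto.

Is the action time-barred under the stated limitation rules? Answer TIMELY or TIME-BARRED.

TIME-BARRED

The claim accrued on 12 July 1997, when the wrongful act occurred.
The untolled deadline — 2 years after 12 July 1997 — is 12 July 1999.
No stated provision tolls the period for the plaintiff's incapacity, so the interval from 16 October 1998 to 1 April 1999 has no effect on the deadline.
The other events in the timeline have no effect on the limitation period under the stated rules.
Abara filed on 31 August 1999, after the 12 July 1999 deadline, so the action is time-barred.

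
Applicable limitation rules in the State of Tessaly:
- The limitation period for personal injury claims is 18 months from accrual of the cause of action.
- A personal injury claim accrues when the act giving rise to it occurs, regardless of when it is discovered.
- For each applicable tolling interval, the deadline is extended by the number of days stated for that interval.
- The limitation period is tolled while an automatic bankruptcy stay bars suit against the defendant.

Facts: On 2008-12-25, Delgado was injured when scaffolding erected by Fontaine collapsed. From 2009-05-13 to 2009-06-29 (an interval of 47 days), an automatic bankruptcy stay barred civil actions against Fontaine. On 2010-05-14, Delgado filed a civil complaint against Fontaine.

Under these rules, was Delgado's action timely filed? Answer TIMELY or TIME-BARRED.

The limitation period began to run on 2008-12-25.
Adding the 18 months base period to 2008-12-25 gives a deadline of 2010-06-25, before any tolling.
The automatic bankruptcy stay from 2009-05-13 to 2009-06-29 tolled the period for 47 days, extending the deadline to 2010-08-11.
Filing on 2010-05-14 beat the 2010-08-11 deadline — the action is timely.

TIMELY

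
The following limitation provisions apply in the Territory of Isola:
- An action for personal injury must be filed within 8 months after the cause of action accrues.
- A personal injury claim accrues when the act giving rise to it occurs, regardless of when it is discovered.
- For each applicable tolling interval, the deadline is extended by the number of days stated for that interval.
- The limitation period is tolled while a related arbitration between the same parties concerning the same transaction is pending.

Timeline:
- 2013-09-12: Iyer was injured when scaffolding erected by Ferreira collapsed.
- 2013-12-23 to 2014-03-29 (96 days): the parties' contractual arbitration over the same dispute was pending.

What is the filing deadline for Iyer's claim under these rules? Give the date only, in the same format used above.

The claim accrued on 2013-09-12, when the wrongful act occurred.
The untolled deadline — 8 months after 2013-09-12 — is 2014-05-12.
The pending related arbitration from 2013-12-23 to 2014-03-29 tolled the period for 96 days, extending the deadline to 2014-08-16.

2014-08-16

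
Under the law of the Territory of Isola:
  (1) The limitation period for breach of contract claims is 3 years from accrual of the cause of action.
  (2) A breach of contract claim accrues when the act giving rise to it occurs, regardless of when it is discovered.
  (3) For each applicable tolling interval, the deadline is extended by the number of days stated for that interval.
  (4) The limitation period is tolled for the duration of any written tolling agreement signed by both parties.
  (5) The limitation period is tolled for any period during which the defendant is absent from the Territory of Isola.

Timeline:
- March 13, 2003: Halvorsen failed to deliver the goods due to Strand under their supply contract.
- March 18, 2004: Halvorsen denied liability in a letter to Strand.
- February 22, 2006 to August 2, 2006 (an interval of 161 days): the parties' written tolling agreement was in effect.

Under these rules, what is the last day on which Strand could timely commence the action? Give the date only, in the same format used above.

August 21, 2006

The cause of action accrued on March 13, 2003, the date of the act.
The untolled deadline — 3 years after March 13, 2003 — is March 13, 2006.
The written tolling agreement from February 22, 2006 to August 2, 2006 tolled the period for 161 days, extending the deadline to August 21, 2006.
Nothing else in the chronology tolls or restarts the period.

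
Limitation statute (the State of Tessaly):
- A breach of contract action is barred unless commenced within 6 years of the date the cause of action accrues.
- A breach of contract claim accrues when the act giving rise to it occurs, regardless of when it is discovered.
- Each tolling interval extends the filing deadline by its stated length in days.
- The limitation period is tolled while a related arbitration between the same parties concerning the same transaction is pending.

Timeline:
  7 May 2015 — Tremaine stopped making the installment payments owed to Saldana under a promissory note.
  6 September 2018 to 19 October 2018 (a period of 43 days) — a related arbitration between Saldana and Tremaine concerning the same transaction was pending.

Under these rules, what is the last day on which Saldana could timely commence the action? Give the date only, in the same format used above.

19 June 2021

The claim accrued on 7 May 2015, when the wrongful act occurred.
6 years from 7 May 2015 is 7 May 2021.
The period was tolled for 43 days by the pending related arbitration (6 September 2018 to 19 October 2018), pushing the deadline to 19 June 2021.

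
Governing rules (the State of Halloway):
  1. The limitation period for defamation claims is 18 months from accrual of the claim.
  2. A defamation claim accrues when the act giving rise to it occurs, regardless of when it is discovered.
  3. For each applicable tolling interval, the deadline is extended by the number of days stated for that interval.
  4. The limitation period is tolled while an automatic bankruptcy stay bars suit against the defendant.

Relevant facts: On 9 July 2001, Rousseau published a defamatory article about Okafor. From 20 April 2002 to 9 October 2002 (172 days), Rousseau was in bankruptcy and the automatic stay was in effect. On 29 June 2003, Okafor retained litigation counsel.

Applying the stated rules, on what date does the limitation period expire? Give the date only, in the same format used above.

30 June 2003

The limitation period began to run on 9 July 2001.
The untolled deadline — 18 months after 9 July 2001 — is 9 January 2003.
The period was tolled for 172 days by the automatic bankruptcy stay (20 April 2002 to 9 October 2002), pushing the deadline to 30 June 2003.
The other events in the timeline have no effect on the limitation period under the stated rules.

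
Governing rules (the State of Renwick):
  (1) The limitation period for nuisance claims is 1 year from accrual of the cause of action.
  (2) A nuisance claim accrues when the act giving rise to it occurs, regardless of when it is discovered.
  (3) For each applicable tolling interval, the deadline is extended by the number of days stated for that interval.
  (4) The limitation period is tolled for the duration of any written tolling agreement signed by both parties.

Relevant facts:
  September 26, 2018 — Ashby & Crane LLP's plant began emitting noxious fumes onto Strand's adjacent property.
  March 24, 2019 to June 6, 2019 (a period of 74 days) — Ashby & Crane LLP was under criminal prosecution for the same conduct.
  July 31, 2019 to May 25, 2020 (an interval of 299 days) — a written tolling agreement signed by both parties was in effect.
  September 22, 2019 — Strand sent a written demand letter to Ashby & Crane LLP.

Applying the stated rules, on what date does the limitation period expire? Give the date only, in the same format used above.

The claim accrued on September 26, 2018, when the wrongful act occurred.
The untolled deadline — 1 year after September 26, 2018 — is September 26, 2019.
The period was tolled for 299 days by the written tolling agreement (July 31, 2019 to May 25, 2020), pushing the deadline to July 21, 2020.
The pending criminal prosecution from March 24, 2019 to June 6, 2019 does not toll the period, because no stated rule makes a criminal prosecution a tolling event.
Nothing else in the chronology tolls or restarts the period.

July 21, 2020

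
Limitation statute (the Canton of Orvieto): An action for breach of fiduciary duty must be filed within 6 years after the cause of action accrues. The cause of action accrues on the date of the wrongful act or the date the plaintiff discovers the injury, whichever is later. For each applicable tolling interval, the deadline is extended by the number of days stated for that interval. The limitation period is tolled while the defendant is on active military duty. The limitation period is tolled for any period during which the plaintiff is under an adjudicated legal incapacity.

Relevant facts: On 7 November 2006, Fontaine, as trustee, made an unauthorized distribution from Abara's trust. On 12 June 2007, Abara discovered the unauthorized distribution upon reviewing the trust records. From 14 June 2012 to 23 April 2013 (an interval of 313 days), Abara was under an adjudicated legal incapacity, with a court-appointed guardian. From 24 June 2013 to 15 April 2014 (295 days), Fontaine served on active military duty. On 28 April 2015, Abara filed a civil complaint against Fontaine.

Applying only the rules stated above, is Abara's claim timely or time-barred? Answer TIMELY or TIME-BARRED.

TIME-BARRED

The claim accrued on 12 June 2007 — the later of the 7 November 2006 act and the 12 June 2007 discovery.
The untolled deadline — 6 years after 12 June 2007 — is 12 June 2013.
The plaintiff's legal incapacity from 14 June 2012 to 23 April 2013 tolled the period for 313 days, extending the deadline to 21 April 2014.
The defendant's active military service from 24 June 2013 to 15 April 2014 tolled the period for 295 days, extending the deadline to 10 February 2015.
The 28 April 2015 filing falls after the 10 February 2015 deadline; the claim is time-barred.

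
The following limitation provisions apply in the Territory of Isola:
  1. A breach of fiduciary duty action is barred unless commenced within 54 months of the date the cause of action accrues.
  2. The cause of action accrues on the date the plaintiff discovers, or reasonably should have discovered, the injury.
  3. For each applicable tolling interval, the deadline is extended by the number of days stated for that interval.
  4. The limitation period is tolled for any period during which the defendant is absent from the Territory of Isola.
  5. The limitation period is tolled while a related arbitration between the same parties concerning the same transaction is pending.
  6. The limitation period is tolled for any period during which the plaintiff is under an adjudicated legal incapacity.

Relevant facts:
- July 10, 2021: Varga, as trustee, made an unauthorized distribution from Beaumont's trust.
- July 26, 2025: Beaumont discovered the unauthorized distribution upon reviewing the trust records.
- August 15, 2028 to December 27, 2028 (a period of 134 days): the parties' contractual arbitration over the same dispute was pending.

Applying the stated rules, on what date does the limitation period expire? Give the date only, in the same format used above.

Under the discovery rule, the claim accrued on July 26, 2025, when Beaumont discovered the injury — not on the July 10, 2021 date of the underlying act.
54 months from July 26, 2025 is January 26, 2030.
Because the pending related arbitration ran from August 15, 2028 to December 27, 2028, the deadline is extended by 134 days to June 9, 2030.

June 9, 2030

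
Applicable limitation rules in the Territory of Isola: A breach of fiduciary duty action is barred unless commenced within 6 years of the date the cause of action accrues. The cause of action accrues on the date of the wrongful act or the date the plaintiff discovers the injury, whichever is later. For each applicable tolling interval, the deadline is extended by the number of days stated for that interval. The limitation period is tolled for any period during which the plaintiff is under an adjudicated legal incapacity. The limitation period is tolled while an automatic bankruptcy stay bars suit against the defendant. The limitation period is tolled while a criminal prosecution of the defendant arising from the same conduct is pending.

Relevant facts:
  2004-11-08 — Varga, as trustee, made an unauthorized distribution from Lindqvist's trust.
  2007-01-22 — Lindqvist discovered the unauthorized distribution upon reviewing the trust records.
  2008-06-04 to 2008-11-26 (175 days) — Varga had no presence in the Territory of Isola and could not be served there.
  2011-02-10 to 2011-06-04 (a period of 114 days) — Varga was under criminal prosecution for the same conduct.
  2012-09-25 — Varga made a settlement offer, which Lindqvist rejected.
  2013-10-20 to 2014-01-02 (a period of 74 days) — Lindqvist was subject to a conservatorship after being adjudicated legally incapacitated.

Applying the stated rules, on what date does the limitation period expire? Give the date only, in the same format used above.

2013-05-16

The claim accrued on 2007-01-22 — the later of the 2004-11-08 act and the 2007-01-22 discovery.
The untolled deadline — 6 years after 2007-01-22 — is 2013-01-22.
The period was tolled for 114 days by the pending criminal prosecution (2011-02-10 to 2011-06-04), pushing the deadline to 2013-05-16.
By the time the plaintiff's legal incapacity began on 2013-10-20, the limitation period had already expired on 2013-05-16; that interval cannot revive it.
The defendant's absence from the jurisdiction from 2008-06-04 to 2008-11-26 does not toll the period, because no stated rule makes the defendant's absence a tolling event.
None of the other events listed affects the running of the period under the stated rules.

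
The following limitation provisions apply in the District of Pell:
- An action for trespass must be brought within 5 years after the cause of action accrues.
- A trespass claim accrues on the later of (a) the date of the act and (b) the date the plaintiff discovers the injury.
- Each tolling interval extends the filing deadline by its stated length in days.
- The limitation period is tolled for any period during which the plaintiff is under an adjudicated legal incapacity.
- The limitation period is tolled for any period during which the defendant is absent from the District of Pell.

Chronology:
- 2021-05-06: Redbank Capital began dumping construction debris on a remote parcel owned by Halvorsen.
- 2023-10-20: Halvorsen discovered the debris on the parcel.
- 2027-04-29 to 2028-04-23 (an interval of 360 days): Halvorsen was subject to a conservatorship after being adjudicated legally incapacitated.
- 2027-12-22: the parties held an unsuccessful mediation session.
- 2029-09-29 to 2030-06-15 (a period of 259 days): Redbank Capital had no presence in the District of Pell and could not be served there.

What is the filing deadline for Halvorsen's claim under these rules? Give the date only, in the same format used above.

2030-07-01

Because discovery on 2023-10-20 post-dates the 2021-05-06 act, accrual under the later-of rule falls on 2023-10-20.
The untolled deadline — 5 years after 2023-10-20 — is 2028-10-20.
The plaintiff's legal incapacity from 2027-04-29 to 2028-04-23 tolled the period for 360 days, extending the deadline to 2029-10-15.
The defendant's absence from the jurisdiction from 2029-09-29 to 2030-06-15 tolled the period for 259 days, extending the deadline to 2030-07-01.
Nothing else in the chronology tolls or restarts the period.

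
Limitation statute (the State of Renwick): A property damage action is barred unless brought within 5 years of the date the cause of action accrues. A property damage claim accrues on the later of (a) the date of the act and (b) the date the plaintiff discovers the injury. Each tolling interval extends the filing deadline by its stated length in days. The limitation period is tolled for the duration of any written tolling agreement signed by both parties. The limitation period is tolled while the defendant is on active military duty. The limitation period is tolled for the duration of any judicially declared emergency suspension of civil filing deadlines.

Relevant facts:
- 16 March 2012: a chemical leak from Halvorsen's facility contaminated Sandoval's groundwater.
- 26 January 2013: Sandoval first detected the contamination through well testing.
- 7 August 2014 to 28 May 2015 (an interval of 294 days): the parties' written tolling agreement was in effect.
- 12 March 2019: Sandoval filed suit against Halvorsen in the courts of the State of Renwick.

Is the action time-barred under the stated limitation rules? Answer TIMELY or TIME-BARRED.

TIME-BARRED

Because discovery on 26 January 2013 post-dates the 16 March 2012 act, accrual under the later-of rule falls on 26 January 2013.
Adding the 5 years base period to 26 January 2013 gives a deadline of 26 January 2018, before any tolling.
The written tolling agreement from 7 August 2014 to 28 May 2015 tolled the period for 294 days, extending the deadline to 16 November 2018.
The 12 March 2019 filing falls after the 16 November 2018 deadline; the claim is time-barred.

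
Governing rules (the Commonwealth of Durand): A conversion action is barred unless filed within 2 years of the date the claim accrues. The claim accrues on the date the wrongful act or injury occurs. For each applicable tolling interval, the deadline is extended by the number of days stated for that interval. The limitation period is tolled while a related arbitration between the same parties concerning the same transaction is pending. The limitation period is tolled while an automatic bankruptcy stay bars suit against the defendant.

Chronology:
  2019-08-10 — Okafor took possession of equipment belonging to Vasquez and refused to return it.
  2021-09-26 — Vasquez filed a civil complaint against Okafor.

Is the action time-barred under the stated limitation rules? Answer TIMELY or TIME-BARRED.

TIME-BARRED

The claim accrued on 2019-08-10, when the wrongful act occurred.
2 years from 2019-08-10 is 2021-08-10.
Filing on 2021-09-26 missed the 2021-08-10 deadline — the action is time-barred.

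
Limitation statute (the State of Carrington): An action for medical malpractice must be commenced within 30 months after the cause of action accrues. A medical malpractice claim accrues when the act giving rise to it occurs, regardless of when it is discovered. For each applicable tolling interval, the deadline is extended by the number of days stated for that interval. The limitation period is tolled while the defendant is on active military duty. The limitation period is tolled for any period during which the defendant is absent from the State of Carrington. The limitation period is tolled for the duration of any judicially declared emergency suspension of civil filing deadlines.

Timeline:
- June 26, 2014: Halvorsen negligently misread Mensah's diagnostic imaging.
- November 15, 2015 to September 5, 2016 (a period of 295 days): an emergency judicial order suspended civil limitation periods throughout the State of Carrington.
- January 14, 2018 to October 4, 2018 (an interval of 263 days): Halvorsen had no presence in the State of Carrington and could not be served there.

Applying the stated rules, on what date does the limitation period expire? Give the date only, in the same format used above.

October 17, 2017

The claim accrued on June 26, 2014, when the wrongful act occurred.
30 months from June 26, 2014 is December 26, 2016.
Because the emergency suspension of filing deadlines ran from November 15, 2015 to September 5, 2016, the deadline is extended by 295 days to October 17, 2017.
The defendant's absence from the jurisdiction starting January 14, 2018 came too late — the period had run on October 17, 2017 — and so does not extend the deadline.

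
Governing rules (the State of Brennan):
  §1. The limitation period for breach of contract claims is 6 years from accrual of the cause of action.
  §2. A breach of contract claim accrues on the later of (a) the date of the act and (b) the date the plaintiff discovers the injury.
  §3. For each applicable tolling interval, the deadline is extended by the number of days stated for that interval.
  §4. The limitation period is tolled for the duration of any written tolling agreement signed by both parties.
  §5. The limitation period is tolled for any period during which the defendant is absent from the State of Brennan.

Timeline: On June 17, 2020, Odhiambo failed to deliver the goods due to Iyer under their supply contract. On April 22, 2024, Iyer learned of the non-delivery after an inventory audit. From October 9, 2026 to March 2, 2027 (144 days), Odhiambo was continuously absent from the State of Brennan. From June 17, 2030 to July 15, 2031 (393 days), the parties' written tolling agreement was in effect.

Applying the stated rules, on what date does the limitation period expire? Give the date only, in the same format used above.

October 11, 2031

Because discovery on April 22, 2024 post-dates the June 17, 2020 act, accrual under the later-of rule falls on April 22, 2024.
6 years from April 22, 2024 is April 22, 2030.
The defendant's absence from the jurisdiction from October 9, 2026 to March 2, 2027 tolled the period for 144 days, extending the deadline to September 13, 2030.
The period was tolled for 393 days by the written tolling agreement (June 17, 2030 to July 15, 2031), pushing the deadline to October 11, 2031.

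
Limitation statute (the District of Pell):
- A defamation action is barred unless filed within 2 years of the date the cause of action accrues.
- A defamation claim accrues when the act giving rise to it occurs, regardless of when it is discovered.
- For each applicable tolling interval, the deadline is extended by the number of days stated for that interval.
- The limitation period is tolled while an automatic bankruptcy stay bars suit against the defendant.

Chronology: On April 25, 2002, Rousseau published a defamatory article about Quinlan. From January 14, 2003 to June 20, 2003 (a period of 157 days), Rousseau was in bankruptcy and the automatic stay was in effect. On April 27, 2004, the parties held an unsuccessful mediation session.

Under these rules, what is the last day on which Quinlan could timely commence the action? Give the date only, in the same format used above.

September 29, 2004

The limitation period began to run on April 25, 2002.
2 years from April 25, 2002 is April 25, 2004.
Because the automatic bankruptcy stay ran from January 14, 2003 to June 20, 2003, the deadline is extended by 157 days to September 29, 2004.
None of the other events listed affects the running of the period under the stated rules.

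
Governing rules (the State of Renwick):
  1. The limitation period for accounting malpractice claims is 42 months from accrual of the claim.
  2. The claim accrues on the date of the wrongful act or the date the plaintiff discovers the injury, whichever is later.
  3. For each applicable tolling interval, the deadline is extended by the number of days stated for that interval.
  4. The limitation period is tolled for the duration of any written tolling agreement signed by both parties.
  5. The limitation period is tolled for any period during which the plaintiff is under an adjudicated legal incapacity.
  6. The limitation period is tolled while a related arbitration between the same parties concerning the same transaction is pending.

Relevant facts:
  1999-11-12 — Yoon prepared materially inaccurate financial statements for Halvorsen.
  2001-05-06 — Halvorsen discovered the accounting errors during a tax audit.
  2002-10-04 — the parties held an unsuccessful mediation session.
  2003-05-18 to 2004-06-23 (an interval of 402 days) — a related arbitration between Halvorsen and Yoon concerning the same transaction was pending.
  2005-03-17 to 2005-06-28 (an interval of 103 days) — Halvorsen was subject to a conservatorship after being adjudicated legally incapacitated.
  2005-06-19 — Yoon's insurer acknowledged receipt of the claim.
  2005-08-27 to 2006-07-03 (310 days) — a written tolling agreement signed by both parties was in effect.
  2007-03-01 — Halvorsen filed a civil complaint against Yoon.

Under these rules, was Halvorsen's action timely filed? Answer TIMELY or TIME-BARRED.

Taking the later of the act (1999-11-12) and discovery (2001-05-06), the claim accrued on 2001-05-06.
The untolled deadline — 42 months after 2001-05-06 — is 2004-11-06.
Because the pending related arbitration ran from 2003-05-18 to 2004-06-23, the deadline is extended by 402 days to 2005-12-13.
The plaintiff's legal incapacity from 2005-03-17 to 2005-06-28 tolled the period for 103 days, extending the deadline to 2006-03-26.
The period was tolled for 310 days by the written tolling agreement (2005-08-27 to 2006-07-03), pushing the deadline to 2007-01-30.
Nothing else in the chronology tolls or restarts the period.
Halvorsen filed on 2007-03-01, after the 2007-01-30 deadline, so the action is time-barred.

TIME-BARRED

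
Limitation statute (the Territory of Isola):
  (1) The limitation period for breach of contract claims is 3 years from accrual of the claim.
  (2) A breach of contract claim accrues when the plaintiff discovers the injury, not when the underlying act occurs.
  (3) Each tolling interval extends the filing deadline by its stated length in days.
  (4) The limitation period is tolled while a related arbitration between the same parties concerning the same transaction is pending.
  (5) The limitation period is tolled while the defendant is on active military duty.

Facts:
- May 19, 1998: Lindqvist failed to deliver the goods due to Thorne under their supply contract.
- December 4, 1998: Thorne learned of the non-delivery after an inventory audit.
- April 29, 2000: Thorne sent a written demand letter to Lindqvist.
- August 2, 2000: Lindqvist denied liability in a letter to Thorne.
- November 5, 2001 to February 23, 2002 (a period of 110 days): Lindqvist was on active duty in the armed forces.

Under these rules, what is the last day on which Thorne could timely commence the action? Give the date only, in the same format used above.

March 24, 2002

The claim did not accrue until Thorne discovered the injury on December 4, 1998; the May 19, 1998 act date does not start the clock under the stated rule.
3 years from December 4, 1998 is December 4, 2001.
The defendant's active military service from November 5, 2001 to February 23, 2002 tolled the period for 110 days, extending the deadline to March 24, 2002.
The other events in the timeline have no effect on the limitation period under the stated rules.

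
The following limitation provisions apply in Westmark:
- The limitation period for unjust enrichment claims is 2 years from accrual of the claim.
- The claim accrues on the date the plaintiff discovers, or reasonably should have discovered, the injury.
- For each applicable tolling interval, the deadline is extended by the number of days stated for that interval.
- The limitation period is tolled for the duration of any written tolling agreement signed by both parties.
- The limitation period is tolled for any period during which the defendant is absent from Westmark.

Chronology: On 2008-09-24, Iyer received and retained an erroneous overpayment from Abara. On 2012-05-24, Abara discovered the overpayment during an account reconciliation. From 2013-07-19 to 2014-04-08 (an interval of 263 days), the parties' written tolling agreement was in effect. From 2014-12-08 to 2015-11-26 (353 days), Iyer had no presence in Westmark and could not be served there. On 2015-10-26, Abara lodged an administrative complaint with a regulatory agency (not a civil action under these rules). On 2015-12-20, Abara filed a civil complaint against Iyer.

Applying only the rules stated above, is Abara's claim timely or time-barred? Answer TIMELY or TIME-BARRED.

TIMELY

Under the discovery rule, the claim accrued on 2012-05-24, when Abara discovered the injury — not on the 2008-09-24 date of the underlying act.
Adding the 2 years base period to 2012-05-24 gives a deadline of 2014-05-24, before any tolling.
Because the written tolling agreement ran from 2013-07-19 to 2014-04-08, the deadline is extended by 263 days to 2015-02-11.
Because the defendant's absence from the jurisdiction ran from 2014-12-08 to 2015-11-26, the deadline is extended by 353 days to 2016-01-30.
None of the other events listed affects the running of the period under the stated rules.
The 2015-12-20 filing precedes the 2016-01-30 deadline; the claim is timely.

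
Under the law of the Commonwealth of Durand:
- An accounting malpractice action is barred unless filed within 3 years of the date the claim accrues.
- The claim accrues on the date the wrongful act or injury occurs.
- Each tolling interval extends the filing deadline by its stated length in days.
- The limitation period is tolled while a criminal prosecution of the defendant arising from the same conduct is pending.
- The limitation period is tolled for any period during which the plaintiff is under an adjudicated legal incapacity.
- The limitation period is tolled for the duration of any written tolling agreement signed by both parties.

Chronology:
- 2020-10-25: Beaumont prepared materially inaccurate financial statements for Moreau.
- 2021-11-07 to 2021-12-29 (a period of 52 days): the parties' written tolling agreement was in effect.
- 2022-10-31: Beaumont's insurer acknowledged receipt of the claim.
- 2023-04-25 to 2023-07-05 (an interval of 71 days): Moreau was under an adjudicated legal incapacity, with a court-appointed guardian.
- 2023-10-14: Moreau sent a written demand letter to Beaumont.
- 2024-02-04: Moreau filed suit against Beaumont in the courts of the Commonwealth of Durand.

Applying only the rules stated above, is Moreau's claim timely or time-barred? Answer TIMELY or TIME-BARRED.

The claim accrued on 2020-10-25, the date of the act.
Adding the 3 years base period to 2020-10-25 gives a deadline of 2023-10-25, before any tolling.
The written tolling agreement from 2021-11-07 to 2021-12-29 tolled the period for 52 days, extending the deadline to 2023-12-16.
The plaintiff's legal incapacity from 2023-04-25 to 2023-07-05 tolled the period for 71 days, extending the deadline to 2024-02-25.
None of the other events listed affects the running of the period under the stated rules.
Filing on 2024-02-04 beat the 2024-02-25 deadline — the action is timely.

TIMELY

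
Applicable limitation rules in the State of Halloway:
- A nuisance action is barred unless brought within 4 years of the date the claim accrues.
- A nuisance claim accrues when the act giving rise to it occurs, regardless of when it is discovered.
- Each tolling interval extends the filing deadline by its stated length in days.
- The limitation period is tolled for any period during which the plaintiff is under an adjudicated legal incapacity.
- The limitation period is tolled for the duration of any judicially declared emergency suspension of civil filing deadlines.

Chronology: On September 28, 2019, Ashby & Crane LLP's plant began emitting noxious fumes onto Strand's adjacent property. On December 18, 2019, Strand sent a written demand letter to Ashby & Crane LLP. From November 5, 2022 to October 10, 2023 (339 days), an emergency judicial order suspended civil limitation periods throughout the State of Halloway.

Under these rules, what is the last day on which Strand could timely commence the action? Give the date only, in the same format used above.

The claim accrued on September 28, 2019, the date of the act.
Adding the 4 years base period to September 28, 2019 gives a deadline of September 28, 2023, before any tolling.
The emergency suspension of filing deadlines from November 5, 2022 to October 10, 2023 tolled the period for 339 days, extending the deadline to September 1, 2024.
Nothing else in the chronology tolls or restarts the period.

September 1, 2024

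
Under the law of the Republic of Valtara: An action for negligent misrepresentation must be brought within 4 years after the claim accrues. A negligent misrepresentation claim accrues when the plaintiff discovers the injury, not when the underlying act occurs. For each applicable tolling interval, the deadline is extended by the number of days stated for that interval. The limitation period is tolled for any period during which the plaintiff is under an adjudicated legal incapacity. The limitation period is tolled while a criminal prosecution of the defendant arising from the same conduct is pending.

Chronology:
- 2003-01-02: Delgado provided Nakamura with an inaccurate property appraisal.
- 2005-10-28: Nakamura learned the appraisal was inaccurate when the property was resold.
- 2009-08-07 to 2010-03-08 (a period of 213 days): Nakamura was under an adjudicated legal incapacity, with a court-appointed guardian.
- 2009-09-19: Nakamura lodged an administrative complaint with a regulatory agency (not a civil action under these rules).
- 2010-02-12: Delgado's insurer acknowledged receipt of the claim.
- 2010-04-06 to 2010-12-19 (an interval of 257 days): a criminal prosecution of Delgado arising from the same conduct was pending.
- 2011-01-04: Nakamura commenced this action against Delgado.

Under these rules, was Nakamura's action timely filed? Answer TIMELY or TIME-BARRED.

Accrual is tied to discovery, so the period began on 2005-10-28 rather than on 2003-01-02 when the act occurred.
4 years from 2005-10-28 is 2009-10-28.
The plaintiff's legal incapacity from 2009-08-07 to 2010-03-08 tolled the period for 213 days, extending the deadline to 2010-05-29.
Because the pending criminal prosecution ran from 2010-04-06 to 2010-12-19, the deadline is extended by 257 days to 2011-02-10.
The other events in the timeline have no effect on the limitation period under the stated rules.
Filing on 2011-01-04 beat the 2011-02-10 deadline — the action is timely.

TIMELY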